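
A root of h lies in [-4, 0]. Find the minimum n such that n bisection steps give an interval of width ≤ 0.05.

Width after n steps is 4/2^n. Need 2^n ≥ 4/0.05 = 80.
2^6 = 64 < 80 ≤ 2^7 = 128, so n = 7.

7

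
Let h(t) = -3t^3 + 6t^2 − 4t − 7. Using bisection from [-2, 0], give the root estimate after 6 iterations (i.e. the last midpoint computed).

t = -1 gives h = 6, positive; keep [-1, 0]
t = -0.5 gives h = -3.125, negative; keep [-1, -0.5]
t = -0.75 gives h = 0.640625, positive; keep [-0.75, -0.5]
t = -0.625 gives h = -1.4238, negative; keep [-0.75, -0.625]
t = -0.6875 gives h = -0.4392, negative; keep [-0.75, -0.6875]
t = -0.71875 gives h = 0.0885, positive; keep [-0.71875, -0.6875]

-0.71875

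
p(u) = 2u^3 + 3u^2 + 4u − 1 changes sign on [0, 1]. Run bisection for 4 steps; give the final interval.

midpoint 0.5: p = 2 > 0 → [0, 0.5]
midpoint 0.25: p = 0.21875 > 0 → [0, 0.25]
midpoint 0.125: p = -0.449219 < 0 → [0.125, 0.25]
midpoint 0.1875: p = -0.1313 < 0 → [0.1875, 0.25]

[0.1875, 0.25]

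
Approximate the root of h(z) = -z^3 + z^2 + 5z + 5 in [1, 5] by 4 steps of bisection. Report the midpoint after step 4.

h(3) = 2 > 0, so the root lies in [3, 5]
h(4) = -23 < 0, so the root lies in [3, 4]
h(3.5) = -8.125 < 0, so the root lies in [3, 3.5]
h(3.25) = -2.5156 < 0, so the root lies in [3, 3.25]

3.25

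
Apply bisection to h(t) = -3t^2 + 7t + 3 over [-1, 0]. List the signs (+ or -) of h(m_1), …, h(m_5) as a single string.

h(-0.5) = -1.25 < 0, so the root lies in [-0.5, 0]
h(-0.25) = 1.0625 > 0, so the root lies in [-0.5, -0.25]
h(-0.375) = -0.046875 < 0, so the root lies in [-0.375, -0.25]
h(-0.3125) = 0.5195 > 0, so the root lies in [-0.375, -0.3125]
h(-0.34375) = 0.2393 > 0, so the root lies in [-0.375, -0.34375]

-+-++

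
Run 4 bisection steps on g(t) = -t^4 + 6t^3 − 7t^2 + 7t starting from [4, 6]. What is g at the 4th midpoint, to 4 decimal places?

g(5) = -15 < 0, so the root lies in [4, 5]
g(4.5) = 26.4375 > 0, so the root lies in [4.5, 5]
g(4.75) = 9.277344 > 0, so the root lies in [4.75, 5]
g(4.875) = -1.8948 < 0, so the root lies in [4.75, 4.875]

-1.8948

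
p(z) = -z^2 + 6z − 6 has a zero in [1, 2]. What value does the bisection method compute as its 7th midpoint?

1.2734375

midpoint 1.5: p = 0.75 > 0 → [1, 1.5]
midpoint 1.25: p = -0.0625 < 0 → [1.25, 1.5]
midpoint 1.375: p = 0.359375 > 0 → [1.25, 1.375]
midpoint 1.3125: p = 0.1523 > 0 → [1.25, 1.3125]
midpoint 1.28125: p = 0.0459 > 0 → [1.25, 1.28125]
midpoint 1.265625: p = -0.0081 < 0 → [1.265625, 1.28125]
midpoint 1.2734375: p = 0.019 > 0 → [1.265625, 1.2734375]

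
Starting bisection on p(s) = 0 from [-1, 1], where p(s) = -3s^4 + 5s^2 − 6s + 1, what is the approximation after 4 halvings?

s = 0 gives p = 1, positive; keep [0, 1]
s = 0.5 gives p = -0.9375, negative; keep [0, 0.5]
s = 0.25 gives p = -0.199219, negative; keep [0, 0.25]
s = 0.125 gives p = 0.3274, positive; keep [0.125, 0.25]

0.125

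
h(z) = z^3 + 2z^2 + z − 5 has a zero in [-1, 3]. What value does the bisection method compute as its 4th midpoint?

1.25

z = 1 gives h = -1, negative; keep [1, 3]
z = 2 gives h = 13, positive; keep [1, 2]
z = 1.5 gives h = 4.375, positive; keep [1, 1.5]
z = 1.25 gives h = 1.3281, positive; keep [1, 1.25]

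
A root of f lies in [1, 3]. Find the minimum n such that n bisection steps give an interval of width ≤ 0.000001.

21

Width after n steps is 2/2^n. Need 2^n ≥ 2/0.000001 = 2000000.
2^20 = 1048576 < 2000000 ≤ 2^21 = 2097152, so n = 21.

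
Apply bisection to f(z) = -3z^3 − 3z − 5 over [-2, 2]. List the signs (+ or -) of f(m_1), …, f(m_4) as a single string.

z = 0 gives f = -5, negative; keep [-2, 0]
z = -1 gives f = 1, positive; keep [-1, 0]
z = -0.5 gives f = -3.125, negative; keep [-1, -0.5]
z = -0.75 gives f = -1.4844, negative; keep [-1, -0.75]

-+--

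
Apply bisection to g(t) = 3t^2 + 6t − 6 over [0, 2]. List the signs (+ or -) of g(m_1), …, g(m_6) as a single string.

+-+---

g(1) = 3 > 0, so the root lies in [0, 1]
g(0.5) = -2.25 < 0, so the root lies in [0.5, 1]
g(0.75) = 0.1875 > 0, so the root lies in [0.5, 0.75]
g(0.625) = -1.0781 < 0, so the root lies in [0.625, 0.75]
g(0.6875) = -0.457 < 0, so the root lies in [0.6875, 0.75]
g(0.71875) = -0.1377 < 0, so the root lies in [0.71875, 0.75]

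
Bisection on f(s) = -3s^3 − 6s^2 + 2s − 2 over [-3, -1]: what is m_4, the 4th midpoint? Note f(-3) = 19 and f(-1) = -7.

s = -2 gives f = -6, negative; keep [-3, -2]
s = -2.5 gives f = 2.375, positive; keep [-2.5, -2]
s = -2.25 gives f = -2.703125, negative; keep [-2.5, -2.25]
s = -2.375 gives f = -0.4043, negative; keep [-2.5, -2.375]

-2.375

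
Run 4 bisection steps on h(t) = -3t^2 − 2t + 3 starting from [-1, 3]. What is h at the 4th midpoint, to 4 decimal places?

h(1) = -2 < 0, so the root lies in [-1, 1]
h(0) = 3 > 0, so the root lies in [0, 1]
h(0.5) = 1.25 > 0, so the root lies in [0.5, 1]
h(0.75) = -0.1875 < 0, so the root lies in [0.5, 0.75]

-0.1875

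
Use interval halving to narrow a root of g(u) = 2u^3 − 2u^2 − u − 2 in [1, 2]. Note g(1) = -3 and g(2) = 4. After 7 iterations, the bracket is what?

[1.65625, 1.6640625]

u = 1.5 gives g = -1.25, negative; keep [1.5, 2]
u = 1.75 gives g = 0.84375, positive; keep [1.5, 1.75]
u = 1.625 gives g = -0.324219, negative; keep [1.625, 1.75]
u = 1.6875 gives g = 0.228, positive; keep [1.625, 1.6875]
u = 1.65625 gives g = -0.0558, negative; keep [1.65625, 1.6875]
u = 1.671875 gives g = 0.0841, positive; keep [1.65625, 1.671875]
u = 1.6640625 gives g = 0.0137, positive; keep [1.65625, 1.6640625]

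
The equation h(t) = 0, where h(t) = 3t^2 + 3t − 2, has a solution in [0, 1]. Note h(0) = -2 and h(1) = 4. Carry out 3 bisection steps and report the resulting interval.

midpoint 0.5: h = 0.25 > 0 → [0, 0.5]
midpoint 0.25: h = -1.0625 < 0 → [0.25, 0.5]
midpoint 0.375: h = -0.453125 < 0 → [0.375, 0.5]

[0.375, 0.5]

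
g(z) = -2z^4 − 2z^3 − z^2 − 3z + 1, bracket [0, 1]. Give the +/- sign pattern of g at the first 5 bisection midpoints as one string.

midpoint 0.5: g = -1.125 < 0 → [0, 0.5]
midpoint 0.25: g = 0.148438 > 0 → [0.25, 0.5]
midpoint 0.375: g = -0.410645 < 0 → [0.25, 0.375]
midpoint 0.3125: g = -0.1153 < 0 → [0.25, 0.3125]
midpoint 0.28125: g = 0.0201 > 0 → [0.28125, 0.3125]

-+--+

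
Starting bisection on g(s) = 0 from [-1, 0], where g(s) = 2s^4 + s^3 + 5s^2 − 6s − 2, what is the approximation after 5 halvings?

midpoint -0.5: g = 2.25 > 0 → [-0.5, 0]
midpoint -0.25: g = -0.195312 < 0 → [-0.5, -0.25]
midpoint -0.375: g = 0.939941 > 0 → [-0.375, -0.25]
midpoint -0.3125: g = 0.3518 > 0 → [-0.3125, -0.25]
midpoint -0.28125: g = 0.0733 > 0 → [-0.28125, -0.25]

-0.28125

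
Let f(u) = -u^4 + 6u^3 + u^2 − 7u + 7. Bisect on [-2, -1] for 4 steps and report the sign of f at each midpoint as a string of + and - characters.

-+-+

u = -1.5 gives f = -5.5625, negative; keep [-1.5, -1]
u = -1.25 gives f = 3.152344, positive; keep [-1.5, -1.25]
u = -1.375 gives f = -0.656494, negative; keep [-1.375, -1.25]
u = -1.3125 gives f = 1.3767, positive; keep [-1.375, -1.3125]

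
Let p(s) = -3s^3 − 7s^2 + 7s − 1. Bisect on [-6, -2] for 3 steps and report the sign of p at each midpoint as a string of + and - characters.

+-+

s = -4 gives p = 51, positive; keep [-4, -2]
s = -3 gives p = -4, negative; keep [-4, -3]
s = -3.5 gives p = 17.375, positive; keep [-3.5, -3]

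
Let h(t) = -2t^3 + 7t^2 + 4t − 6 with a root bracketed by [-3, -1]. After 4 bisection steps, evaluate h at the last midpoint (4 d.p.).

h(-2) = 30 > 0, so the root lies in [-2, -1]
h(-1.5) = 10.5 > 0, so the root lies in [-1.5, -1]
h(-1.25) = 3.84375 > 0, so the root lies in [-1.25, -1]
h(-1.125) = 1.207 > 0, so the root lies in [-1.125, -1]

1.2070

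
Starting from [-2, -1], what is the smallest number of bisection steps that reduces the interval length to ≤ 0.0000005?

21

Width after n steps is 1/2^n. Need 2^n ≥ 1/0.0000005 = 2000000.
2^20 = 1048576 < 2000000 ≤ 2^21 = 2097152, so n = 21.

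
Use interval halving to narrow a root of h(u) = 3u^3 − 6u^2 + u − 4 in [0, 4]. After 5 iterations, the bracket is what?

[2.125, 2.25]

h(2) = -2 < 0, so the root lies in [2, 4]
h(3) = 26 > 0, so the root lies in [2, 3]
h(2.5) = 7.875 > 0, so the root lies in [2, 2.5]
h(2.25) = 2.0469 > 0, so the root lies in [2, 2.25]
h(2.125) = -0.1816 < 0, so the root lies in [2.125, 2.25]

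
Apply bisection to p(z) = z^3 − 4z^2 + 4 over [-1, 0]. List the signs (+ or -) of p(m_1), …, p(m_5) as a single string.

+++--

m = -0.5, p(m) = 2.875 (+); new bracket [-1, -0.5]
m = -0.75, p(m) = 1.328125 (+); new bracket [-1, -0.75]
m = -0.875, p(m) = 0.267578 (+); new bracket [-1, -0.875]
m = -0.9375, p(m) = -0.3396 (−); new bracket [-0.9375, -0.875]
m = -0.90625, p(m) = -0.0294 (−); new bracket [-0.90625, -0.875]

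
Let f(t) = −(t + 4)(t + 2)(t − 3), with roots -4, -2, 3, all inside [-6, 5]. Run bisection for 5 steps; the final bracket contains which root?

t = -0.5 gives f = 18.375, positive; keep [-0.5, 5]
t = 2.25 gives f = 19.921875, positive; keep [2.25, 5]
t = 3.625 gives f = -26.806641, negative; keep [2.25, 3.625]
t = 2.9375 gives f = 2.1409, positive; keep [2.9375, 3.625]
t = 3.28125 gives f = -10.8152, negative; keep [2.9375, 3.28125]

3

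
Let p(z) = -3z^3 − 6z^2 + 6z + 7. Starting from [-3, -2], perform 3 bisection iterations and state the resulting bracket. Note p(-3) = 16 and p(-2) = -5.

p(-2.5) = 1.375 > 0, so the root lies in [-2.5, -2]
p(-2.25) = -2.703125 < 0, so the root lies in [-2.5, -2.25]
p(-2.375) = -0.904297 < 0, so the root lies in [-2.5, -2.375]

[-2.5, -2.375]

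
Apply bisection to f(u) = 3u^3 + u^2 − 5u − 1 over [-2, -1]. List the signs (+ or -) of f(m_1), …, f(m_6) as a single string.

-+-+++

midpoint -1.5: f = -1.375 < 0 → [-1.5, -1]
midpoint -1.25: f = 0.953125 > 0 → [-1.5, -1.25]
midpoint -1.375: f = -0.033203 < 0 → [-1.375, -1.25]
midpoint -1.3125: f = 0.5022 > 0 → [-1.375, -1.3125]
midpoint -1.34375: f = 0.2453 > 0 → [-1.375, -1.34375]
midpoint -1.359375: f = 0.1088 > 0 → [-1.375, -1.359375]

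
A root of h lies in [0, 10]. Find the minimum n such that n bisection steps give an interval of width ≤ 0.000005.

21

Width after n steps is 10/2^n. Need 2^n ≥ 10/0.000005 = 2000000.
2^20 = 1048576 < 2000000 ≤ 2^21 = 2097152, so n = 21.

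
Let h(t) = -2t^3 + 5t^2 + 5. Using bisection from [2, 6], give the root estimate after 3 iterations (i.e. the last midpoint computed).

m = 4, h(m) = -43 (−); new bracket [2, 4]
m = 3, h(m) = -4 (−); new bracket [2, 3]
m = 2.5, h(m) = 5 (+); new bracket [2.5, 3]

2.5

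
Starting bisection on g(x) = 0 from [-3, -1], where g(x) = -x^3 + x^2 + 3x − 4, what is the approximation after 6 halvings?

-1.84375

x = -2 gives g = 2, positive; keep [-2, -1]
x = -1.5 gives g = -2.875, negative; keep [-2, -1.5]
x = -1.75 gives g = -0.828125, negative; keep [-2, -1.75]
x = -1.875 gives g = 0.4824, positive; keep [-1.875, -1.75]
x = -1.8125 gives g = -0.198, negative; keep [-1.875, -1.8125]
x = -1.84375 gives g = 0.1358, positive; keep [-1.84375, -1.8125]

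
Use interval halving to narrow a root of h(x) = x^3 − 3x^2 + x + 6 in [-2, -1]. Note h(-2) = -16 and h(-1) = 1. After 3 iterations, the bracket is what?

h(-1.5) = -5.625 < 0, so the root lies in [-1.5, -1]
h(-1.25) = -1.890625 < 0, so the root lies in [-1.25, -1]
h(-1.125) = -0.345703 < 0, so the root lies in [-1.125, -1]

[-1.125, -1]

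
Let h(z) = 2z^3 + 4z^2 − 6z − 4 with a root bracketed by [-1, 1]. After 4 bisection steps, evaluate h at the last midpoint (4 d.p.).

0.8242

m = 0, h(m) = -4 (−); new bracket [-1, 0]
m = -0.5, h(m) = -0.25 (−); new bracket [-1, -0.5]
m = -0.75, h(m) = 1.90625 (+); new bracket [-0.75, -0.5]
m = -0.625, h(m) = 0.8242 (+); new bracket [-0.625, -0.5]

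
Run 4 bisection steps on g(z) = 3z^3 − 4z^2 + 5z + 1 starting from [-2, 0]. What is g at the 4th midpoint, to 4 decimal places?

midpoint -1: g = -11 < 0 → [-1, 0]
midpoint -0.5: g = -2.875 < 0 → [-0.5, 0]
midpoint -0.25: g = -0.546875 < 0 → [-0.25, 0]
midpoint -0.125: g = 0.3066 > 0 → [-0.25, -0.125]

0.3066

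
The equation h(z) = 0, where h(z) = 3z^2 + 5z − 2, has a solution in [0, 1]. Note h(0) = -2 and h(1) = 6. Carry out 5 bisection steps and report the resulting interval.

z = 0.5 gives h = 1.25, positive; keep [0, 0.5]
z = 0.25 gives h = -0.5625, negative; keep [0.25, 0.5]
z = 0.375 gives h = 0.296875, positive; keep [0.25, 0.375]
z = 0.3125 gives h = -0.1445, negative; keep [0.3125, 0.375]
z = 0.34375 gives h = 0.0732, positive; keep [0.3125, 0.34375]

[0.3125, 0.34375]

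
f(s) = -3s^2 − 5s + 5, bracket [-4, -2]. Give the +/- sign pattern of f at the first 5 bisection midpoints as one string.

midpoint -3: f = -7 < 0 → [-3, -2]
midpoint -2.5: f = -1.25 < 0 → [-2.5, -2]
midpoint -2.25: f = 1.0625 > 0 → [-2.5, -2.25]
midpoint -2.375: f = -0.0469 < 0 → [-2.375, -2.25]
midpoint -2.3125: f = 0.5195 > 0 → [-2.375, -2.3125]

--+-+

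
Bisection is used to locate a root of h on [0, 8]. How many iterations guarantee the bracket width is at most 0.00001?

Width after n steps is 8/2^n. Need 2^n ≥ 8/0.00001 = 800000.
2^19 = 524288 < 800000 ≤ 2^20 = 1048576, so n = 20.

20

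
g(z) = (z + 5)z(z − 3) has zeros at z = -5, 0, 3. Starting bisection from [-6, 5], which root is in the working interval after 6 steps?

z = -0.5 gives g = 7.875, positive; keep [-6, -0.5]
z = -3.25 gives g = 35.546875, positive; keep [-6, -3.25]
z = -4.625 gives g = 13.224609, positive; keep [-6, -4.625]
z = -5.3125 gives g = -13.8, negative; keep [-5.3125, -4.625]
z = -4.96875 gives g = 1.2373, positive; keep [-5.3125, -4.96875]
z = -5.140625 gives g = -5.8849, negative; keep [-5.140625, -4.96875]

-5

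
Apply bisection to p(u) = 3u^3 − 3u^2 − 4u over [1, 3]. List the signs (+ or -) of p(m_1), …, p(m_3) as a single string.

m = 2, p(m) = 4 (+); new bracket [1, 2]
m = 1.5, p(m) = -2.625 (−); new bracket [1.5, 2]
m = 1.75, p(m) = -0.109375 (−); new bracket [1.75, 2]

+--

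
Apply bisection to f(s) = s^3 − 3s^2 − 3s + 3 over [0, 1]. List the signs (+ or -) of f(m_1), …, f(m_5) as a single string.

+-+-+

midpoint 0.5: f = 0.875 > 0 → [0.5, 1]
midpoint 0.75: f = -0.515625 < 0 → [0.5, 0.75]
midpoint 0.625: f = 0.197266 > 0 → [0.625, 0.75]
midpoint 0.6875: f = -0.1555 < 0 → [0.625, 0.6875]
midpoint 0.65625: f = 0.0219 > 0 → [0.65625, 0.6875]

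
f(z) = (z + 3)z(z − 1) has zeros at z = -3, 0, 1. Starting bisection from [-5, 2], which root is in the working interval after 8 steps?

-3

f(-1.5) = 5.625 > 0, so the root lies in [-5, -1.5]
f(-3.25) = -3.453125 < 0, so the root lies in [-3.25, -1.5]
f(-2.375) = 5.009766 > 0, so the root lies in [-3.25, -2.375]
f(-2.8125) = 2.0105 > 0, so the root lies in [-3.25, -2.8125]
f(-3.03125) = -0.3819 < 0, so the root lies in [-3.03125, -2.8125]
f(-2.921875) = 0.8953 > 0, so the root lies in [-3.03125, -2.921875]
f(-2.9765625) = 0.2774 > 0, so the root lies in [-3.03125, -2.9765625]
f(-3.00390625) = -0.047 < 0, so the root lies in [-3.00390625, -2.9765625]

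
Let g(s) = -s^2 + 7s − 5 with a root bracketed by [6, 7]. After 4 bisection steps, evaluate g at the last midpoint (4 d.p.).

0.0273

g(6.5) = -1.75 < 0, so the root lies in [6, 6.5]
g(6.25) = -0.3125 < 0, so the root lies in [6, 6.25]
g(6.125) = 0.359375 > 0, so the root lies in [6.125, 6.25]
g(6.1875) = 0.0273 > 0, so the root lies in [6.1875, 6.25]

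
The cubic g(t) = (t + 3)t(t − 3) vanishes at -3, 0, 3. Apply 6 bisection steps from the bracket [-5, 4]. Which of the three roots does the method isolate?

-3

g(-0.5) = 4.375 > 0, so the root lies in [-5, -0.5]
g(-2.75) = 3.953125 > 0, so the root lies in [-5, -2.75]
g(-3.875) = -23.310547 < 0, so the root lies in [-3.875, -2.75]
g(-3.3125) = -6.5344 < 0, so the root lies in [-3.3125, -2.75]
g(-3.03125) = -0.5713 < 0, so the root lies in [-3.03125, -2.75]
g(-2.890625) = 1.8624 > 0, so the root lies in [-3.03125, -2.890625]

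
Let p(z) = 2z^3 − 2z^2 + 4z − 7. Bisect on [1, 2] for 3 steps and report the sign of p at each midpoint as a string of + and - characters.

+--

p(1.5) = 1.25 > 0, so the root lies in [1, 1.5]
p(1.25) = -1.21875 < 0, so the root lies in [1.25, 1.5]
p(1.375) = -0.082031 < 0, so the root lies in [1.375, 1.5]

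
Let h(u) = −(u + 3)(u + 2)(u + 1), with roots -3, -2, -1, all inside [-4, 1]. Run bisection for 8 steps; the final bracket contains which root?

-1

m = -1.5, h(m) = 0.375 (+); new bracket [-1.5, 1]
m = -0.25, h(m) = -3.609375 (−); new bracket [-1.5, -0.25]
m = -0.875, h(m) = -0.298828 (−); new bracket [-1.5, -0.875]
m = -1.1875, h(m) = 0.2761 (+); new bracket [-1.1875, -0.875]
m = -1.03125, h(m) = 0.0596 (+); new bracket [-1.03125, -0.875]
m = -0.953125, h(m) = -0.1004 (−); new bracket [-1.03125, -0.953125]
m = -0.9921875, h(m) = -0.0158 (−); new bracket [-1.03125, -0.9921875]
m = -1.01171875, h(m) = 0.023 (+); new bracket [-1.01171875, -0.9921875]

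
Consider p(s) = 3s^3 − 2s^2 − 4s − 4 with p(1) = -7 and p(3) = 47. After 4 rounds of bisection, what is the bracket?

[1.75, 1.875]

p(2) = 4 > 0, so the root lies in [1, 2]
p(1.5) = -4.375 < 0, so the root lies in [1.5, 2]
p(1.75) = -1.046875 < 0, so the root lies in [1.75, 2]
p(1.875) = 1.2441 > 0, so the root lies in [1.75, 1.875]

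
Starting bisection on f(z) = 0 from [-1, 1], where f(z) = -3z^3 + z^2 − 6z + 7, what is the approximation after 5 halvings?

0.9375

f(0) = 7 > 0, so the root lies in [0, 1]
f(0.5) = 3.875 > 0, so the root lies in [0.5, 1]
f(0.75) = 1.796875 > 0, so the root lies in [0.75, 1]
f(0.875) = 0.5059 > 0, so the root lies in [0.875, 1]
f(0.9375) = -0.218 < 0, so the root lies in [0.875, 0.9375]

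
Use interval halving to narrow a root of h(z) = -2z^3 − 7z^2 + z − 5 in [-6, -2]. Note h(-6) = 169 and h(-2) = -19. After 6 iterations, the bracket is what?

h(-4) = 7 > 0, so the root lies in [-4, -2]
h(-3) = -17 < 0, so the root lies in [-4, -3]
h(-3.5) = -8.5 < 0, so the root lies in [-4, -3.5]
h(-3.75) = -1.7188 < 0, so the root lies in [-4, -3.75]
h(-3.875) = 2.3867 > 0, so the root lies in [-3.875, -3.75]
h(-3.8125) = 0.272 > 0, so the root lies in [-3.8125, -3.75]

[-3.8125, -3.75]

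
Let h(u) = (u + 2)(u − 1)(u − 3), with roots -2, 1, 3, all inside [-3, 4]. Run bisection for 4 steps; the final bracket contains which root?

-2

m = 0.5, h(m) = 3.125 (+); new bracket [-3, 0.5]
m = -1.25, h(m) = 7.171875 (+); new bracket [-3, -1.25]
m = -2.125, h(m) = -2.001953 (−); new bracket [-2.125, -1.25]
m = -1.6875, h(m) = 3.9368 (+); new bracket [-2.125, -1.6875]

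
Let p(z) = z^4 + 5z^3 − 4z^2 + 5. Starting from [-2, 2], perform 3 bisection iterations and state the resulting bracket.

z = 0 gives p = 5, positive; keep [-2, 0]
z = -1 gives p = -3, negative; keep [-1, 0]
z = -0.5 gives p = 3.4375, positive; keep [-1, -0.5]

[-1, -0.5]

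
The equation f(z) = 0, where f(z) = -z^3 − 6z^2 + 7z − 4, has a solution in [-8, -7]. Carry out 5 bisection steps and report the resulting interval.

[-7.09375, -7.0625]

m = -7.5, f(m) = 27.875 (+); new bracket [-7.5, -7]
m = -7.25, f(m) = 10.953125 (+); new bracket [-7.25, -7]
m = -7.125, f(m) = 3.236328 (+); new bracket [-7.125, -7]
m = -7.0625, f(m) = -0.4412 (−); new bracket [-7.125, -7.0625]
m = -7.09375, f(m) = 1.3827 (+); new bracket [-7.09375, -7.0625]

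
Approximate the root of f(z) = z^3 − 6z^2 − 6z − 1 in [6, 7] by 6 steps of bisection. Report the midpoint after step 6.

midpoint 6.5: f = -18.875 < 0 → [6.5, 7]
midpoint 6.75: f = -7.328125 < 0 → [6.75, 7]
midpoint 6.875: f = -0.892578 < 0 → [6.875, 7]
midpoint 6.9375: f = 2.4958 > 0 → [6.875, 6.9375]
midpoint 6.90625: f = 0.7873 > 0 → [6.875, 6.90625]
midpoint 6.890625: f = -0.0562 < 0 → [6.890625, 6.90625]

6.890625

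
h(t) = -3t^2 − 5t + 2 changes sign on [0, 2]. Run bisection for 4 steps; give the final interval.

[0.25, 0.375]

t = 1 gives h = -6, negative; keep [0, 1]
t = 0.5 gives h = -1.25, negative; keep [0, 0.5]
t = 0.25 gives h = 0.5625, positive; keep [0.25, 0.5]
t = 0.375 gives h = -0.2969, negative; keep [0.25, 0.375]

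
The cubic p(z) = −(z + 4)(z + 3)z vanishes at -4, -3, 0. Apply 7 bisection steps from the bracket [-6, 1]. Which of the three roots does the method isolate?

m = -2.5, p(m) = 1.875 (+); new bracket [-2.5, 1]
m = -0.75, p(m) = 5.484375 (+); new bracket [-0.75, 1]
m = 0.125, p(m) = -1.611328 (−); new bracket [-0.75, 0.125]
m = -0.3125, p(m) = 3.0969 (+); new bracket [-0.3125, 0.125]
m = -0.09375, p(m) = 1.0643 (+); new bracket [-0.09375, 0.125]
m = 0.015625, p(m) = -0.1892 (−); new bracket [-0.09375, 0.015625]
m = -0.0390625, p(m) = 0.4581 (+); new bracket [-0.0390625, 0.015625]

0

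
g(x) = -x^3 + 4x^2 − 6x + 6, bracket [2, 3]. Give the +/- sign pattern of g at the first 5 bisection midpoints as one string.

x = 2.5 gives g = 0.375, positive; keep [2.5, 3]
x = 2.75 gives g = -1.046875, negative; keep [2.5, 2.75]
x = 2.625 gives g = -0.275391, negative; keep [2.5, 2.625]
x = 2.5625 gives g = 0.0642, positive; keep [2.5625, 2.625]
x = 2.59375 gives g = -0.1019, negative; keep [2.5625, 2.59375]

+--+-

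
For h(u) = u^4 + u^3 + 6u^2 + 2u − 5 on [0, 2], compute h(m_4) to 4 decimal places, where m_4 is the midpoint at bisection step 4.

midpoint 1: h = 5 > 0 → [0, 1]
midpoint 0.5: h = -2.3125 < 0 → [0.5, 1]
midpoint 0.75: h = 0.613281 > 0 → [0.5, 0.75]
midpoint 0.625: h = -1.0095 < 0 → [0.625, 0.75]

-1.0095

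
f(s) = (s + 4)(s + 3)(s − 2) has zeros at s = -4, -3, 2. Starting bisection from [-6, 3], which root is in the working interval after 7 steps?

f(-1.5) = -13.125 < 0, so the root lies in [-1.5, 3]
f(0.75) = -22.265625 < 0, so the root lies in [0.75, 3]
f(1.875) = -3.580078 < 0, so the root lies in [1.875, 3]
f(2.4375) = 15.3142 > 0, so the root lies in [1.875, 2.4375]
f(2.15625) = 4.9599 > 0, so the root lies in [1.875, 2.15625]
f(2.015625) = 0.4714 > 0, so the root lies in [1.875, 2.015625]
f(1.9453125) = -1.6079 < 0, so the root lies in [1.9453125, 2.015625]

2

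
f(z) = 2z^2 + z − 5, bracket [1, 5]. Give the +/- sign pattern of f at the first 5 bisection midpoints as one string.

midpoint 3: f = 16 > 0 → [1, 3]
midpoint 2: f = 5 > 0 → [1, 2]
midpoint 1.5: f = 1 > 0 → [1, 1.5]
midpoint 1.25: f = -0.625 < 0 → [1.25, 1.5]
midpoint 1.375: f = 0.1562 > 0 → [1.25, 1.375]

+++-+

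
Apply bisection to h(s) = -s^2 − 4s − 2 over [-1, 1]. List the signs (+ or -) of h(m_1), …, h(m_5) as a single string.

--++-

midpoint 0: h = -2 < 0 → [-1, 0]
midpoint -0.5: h = -0.25 < 0 → [-1, -0.5]
midpoint -0.75: h = 0.4375 > 0 → [-0.75, -0.5]
midpoint -0.625: h = 0.1094 > 0 → [-0.625, -0.5]
midpoint -0.5625: h = -0.0664 < 0 → [-0.625, -0.5625]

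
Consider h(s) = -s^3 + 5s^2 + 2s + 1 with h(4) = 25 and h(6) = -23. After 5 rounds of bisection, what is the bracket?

midpoint 5: h = 11 > 0 → [5, 6]
midpoint 5.5: h = -3.125 < 0 → [5, 5.5]
midpoint 5.25: h = 4.609375 > 0 → [5.25, 5.5]
midpoint 5.375: h = 0.916 > 0 → [5.375, 5.5]
midpoint 5.4375: h = -1.0603 < 0 → [5.375, 5.4375]

[5.375, 5.4375]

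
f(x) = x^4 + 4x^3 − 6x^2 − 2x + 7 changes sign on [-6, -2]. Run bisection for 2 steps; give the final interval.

x = -4 gives f = -81, negative; keep [-6, -4]
x = -5 gives f = -8, negative; keep [-6, -5]

[-6, -5]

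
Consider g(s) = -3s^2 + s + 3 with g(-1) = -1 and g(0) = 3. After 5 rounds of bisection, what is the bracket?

s = -0.5 gives g = 1.75, positive; keep [-1, -0.5]
s = -0.75 gives g = 0.5625, positive; keep [-1, -0.75]
s = -0.875 gives g = -0.171875, negative; keep [-0.875, -0.75]
s = -0.8125 gives g = 0.207, positive; keep [-0.875, -0.8125]
s = -0.84375 gives g = 0.0205, positive; keep [-0.875, -0.84375]

[-0.875, -0.84375]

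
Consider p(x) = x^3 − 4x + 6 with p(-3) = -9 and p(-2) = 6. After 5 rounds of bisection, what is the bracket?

[-2.53125, -2.5]

x = -2.5 gives p = 0.375, positive; keep [-3, -2.5]
x = -2.75 gives p = -3.796875, negative; keep [-2.75, -2.5]
x = -2.625 gives p = -1.587891, negative; keep [-2.625, -2.5]
x = -2.5625 gives p = -0.5764, negative; keep [-2.5625, -2.5]
x = -2.53125 gives p = -0.0933, negative; keep [-2.53125, -2.5]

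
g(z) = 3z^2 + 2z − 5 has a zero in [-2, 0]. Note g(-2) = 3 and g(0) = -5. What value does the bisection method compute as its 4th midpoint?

-1.625

g(-1) = -4 < 0, so the root lies in [-2, -1]
g(-1.5) = -1.25 < 0, so the root lies in [-2, -1.5]
g(-1.75) = 0.6875 > 0, so the root lies in [-1.75, -1.5]
g(-1.625) = -0.3281 < 0, so the root lies in [-1.75, -1.625]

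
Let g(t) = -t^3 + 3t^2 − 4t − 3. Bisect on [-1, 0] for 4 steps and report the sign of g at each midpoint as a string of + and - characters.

midpoint -0.5: g = -0.125 < 0 → [-1, -0.5]
midpoint -0.75: g = 2.109375 > 0 → [-0.75, -0.5]
midpoint -0.625: g = 0.916016 > 0 → [-0.625, -0.5]
midpoint -0.5625: g = 0.3772 > 0 → [-0.5625, -0.5]

-+++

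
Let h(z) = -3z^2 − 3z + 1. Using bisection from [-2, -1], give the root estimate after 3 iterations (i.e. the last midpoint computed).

-1.375

z = -1.5 gives h = -1.25, negative; keep [-1.5, -1]
z = -1.25 gives h = 0.0625, positive; keep [-1.5, -1.25]
z = -1.375 gives h = -0.546875, negative; keep [-1.375, -1.25]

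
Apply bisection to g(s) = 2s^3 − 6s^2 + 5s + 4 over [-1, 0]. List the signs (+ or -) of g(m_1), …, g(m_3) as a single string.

-++

g(-0.5) = -0.25 < 0, so the root lies in [-0.5, 0]
g(-0.25) = 2.34375 > 0, so the root lies in [-0.5, -0.25]
g(-0.375) = 1.175781 > 0, so the root lies in [-0.5, -0.375]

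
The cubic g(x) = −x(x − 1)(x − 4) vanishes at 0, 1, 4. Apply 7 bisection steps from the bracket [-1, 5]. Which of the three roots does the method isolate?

4

m = 2, g(m) = 4 (+); new bracket [2, 5]
m = 3.5, g(m) = 4.375 (+); new bracket [3.5, 5]
m = 4.25, g(m) = -3.453125 (−); new bracket [3.5, 4.25]
m = 3.875, g(m) = 1.3926 (+); new bracket [3.875, 4.25]
m = 4.0625, g(m) = -0.7776 (−); new bracket [3.875, 4.0625]
m = 3.96875, g(m) = 0.3682 (+); new bracket [3.96875, 4.0625]
m = 4.015625, g(m) = -0.1892 (−); new bracket [3.96875, 4.015625]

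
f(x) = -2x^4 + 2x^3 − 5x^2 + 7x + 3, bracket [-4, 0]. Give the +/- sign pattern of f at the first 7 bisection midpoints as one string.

---+-+-

m = -2, f(m) = -79 (−); new bracket [-2, 0]
m = -1, f(m) = -13 (−); new bracket [-1, 0]
m = -0.5, f(m) = -2.125 (−); new bracket [-0.5, 0]
m = -0.25, f(m) = 0.8984 (+); new bracket [-0.5, -0.25]
m = -0.375, f(m) = -0.4731 (−); new bracket [-0.375, -0.25]
m = -0.3125, f(m) = 0.2441 (+); new bracket [-0.375, -0.3125]
m = -0.34375, f(m) = -0.1062 (−); new bracket [-0.34375, -0.3125]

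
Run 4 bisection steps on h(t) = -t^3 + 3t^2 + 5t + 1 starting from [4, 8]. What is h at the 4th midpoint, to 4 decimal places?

h(6) = -77 < 0, so the root lies in [4, 6]
h(5) = -24 < 0, so the root lies in [4, 5]
h(4.5) = -6.875 < 0, so the root lies in [4, 4.5]
h(4.25) = -0.3281 < 0, so the root lies in [4, 4.25]

-0.3281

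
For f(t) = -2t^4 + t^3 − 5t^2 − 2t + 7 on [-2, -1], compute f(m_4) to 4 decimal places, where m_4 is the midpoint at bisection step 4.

-0.2679

m = -1.5, f(m) = -14.75 (−); new bracket [-1.5, -1]
m = -1.25, f(m) = -5.148438 (−); new bracket [-1.25, -1]
m = -1.125, f(m) = -1.705566 (−); new bracket [-1.125, -1]
m = -1.0625, f(m) = -0.2679 (−); new bracket [-1.0625, -1]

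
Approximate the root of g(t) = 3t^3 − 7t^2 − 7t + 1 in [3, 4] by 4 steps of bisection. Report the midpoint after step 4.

g(3.5) = 19.375 > 0, so the root lies in [3, 3.5]
g(3.25) = 7.296875 > 0, so the root lies in [3, 3.25]
g(3.125) = 2.318359 > 0, so the root lies in [3, 3.125]
g(3.0625) = 0.0789 > 0, so the root lies in [3, 3.0625]

3.0625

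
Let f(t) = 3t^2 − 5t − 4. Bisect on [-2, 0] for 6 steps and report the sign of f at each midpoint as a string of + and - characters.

f(-1) = 4 > 0, so the root lies in [-1, 0]
f(-0.5) = -0.75 < 0, so the root lies in [-1, -0.5]
f(-0.75) = 1.4375 > 0, so the root lies in [-0.75, -0.5]
f(-0.625) = 0.2969 > 0, so the root lies in [-0.625, -0.5]
f(-0.5625) = -0.2383 < 0, so the root lies in [-0.625, -0.5625]
f(-0.59375) = 0.0264 > 0, so the root lies in [-0.59375, -0.5625]

+-++-+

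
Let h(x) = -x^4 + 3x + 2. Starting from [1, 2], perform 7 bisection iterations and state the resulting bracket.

m = 1.5, h(m) = 1.4375 (+); new bracket [1.5, 2]
m = 1.75, h(m) = -2.128906 (−); new bracket [1.5, 1.75]
m = 1.625, h(m) = -0.0979 (−); new bracket [1.5, 1.625]
m = 1.5625, h(m) = 0.727 (+); new bracket [1.5625, 1.625]
m = 1.59375, h(m) = 0.3295 (+); new bracket [1.59375, 1.625]
m = 1.609375, h(m) = 0.1196 (+); new bracket [1.609375, 1.625]
m = 1.6171875, h(m) = 0.0118 (+); new bracket [1.6171875, 1.625]

[1.6171875, 1.625]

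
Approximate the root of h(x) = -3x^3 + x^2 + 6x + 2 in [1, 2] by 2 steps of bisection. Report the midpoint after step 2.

m = 1.5, h(m) = 3.125 (+); new bracket [1.5, 2]
m = 1.75, h(m) = -0.515625 (−); new bracket [1.5, 1.75]

1.75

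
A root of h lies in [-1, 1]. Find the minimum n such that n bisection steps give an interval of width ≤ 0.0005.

12

Width after n steps is 2/2^n. Need 2^n ≥ 2/0.0005 = 4000.
2^11 = 2048 < 4000 ≤ 2^12 = 4096, so n = 12.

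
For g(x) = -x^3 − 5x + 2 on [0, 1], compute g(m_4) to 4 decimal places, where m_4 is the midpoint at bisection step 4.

-0.2712

midpoint 0.5: g = -0.625 < 0 → [0, 0.5]
midpoint 0.25: g = 0.734375 > 0 → [0.25, 0.5]
midpoint 0.375: g = 0.072266 > 0 → [0.375, 0.5]
midpoint 0.4375: g = -0.2712 < 0 → [0.375, 0.4375]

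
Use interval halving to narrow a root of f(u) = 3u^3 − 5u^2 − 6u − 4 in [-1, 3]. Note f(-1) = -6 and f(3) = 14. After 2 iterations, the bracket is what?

u = 1 gives f = -12, negative; keep [1, 3]
u = 2 gives f = -12, negative; keep [2, 3]

[2, 3]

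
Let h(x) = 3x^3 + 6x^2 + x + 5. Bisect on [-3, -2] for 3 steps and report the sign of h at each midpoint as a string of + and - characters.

--+

midpoint -2.5: h = -6.875 < 0 → [-2.5, -2]
midpoint -2.25: h = -1.046875 < 0 → [-2.25, -2]
midpoint -2.125: h = 1.181641 > 0 → [-2.25, -2.125]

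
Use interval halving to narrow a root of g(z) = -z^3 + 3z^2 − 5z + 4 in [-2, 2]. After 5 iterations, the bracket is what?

midpoint 0: g = 4 > 0 → [0, 2]
midpoint 1: g = 1 > 0 → [1, 2]
midpoint 1.5: g = -0.125 < 0 → [1, 1.5]
midpoint 1.25: g = 0.4844 > 0 → [1.25, 1.5]
midpoint 1.375: g = 0.1973 > 0 → [1.375, 1.5]

[1.375, 1.5]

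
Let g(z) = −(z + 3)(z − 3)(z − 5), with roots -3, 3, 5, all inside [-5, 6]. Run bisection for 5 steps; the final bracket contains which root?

-3

g(0.5) = -39.375 < 0, so the root lies in [-5, 0.5]
g(-2.25) = -28.546875 < 0, so the root lies in [-5, -2.25]
g(-3.625) = 35.712891 > 0, so the root lies in [-3.625, -2.25]
g(-2.9375) = -2.9456 < 0, so the root lies in [-3.625, -2.9375]
g(-3.28125) = 14.6297 > 0, so the root lies in [-3.28125, -2.9375]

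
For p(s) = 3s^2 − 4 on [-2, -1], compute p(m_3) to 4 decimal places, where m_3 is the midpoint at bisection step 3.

p(-1.5) = 2.75 > 0, so the root lies in [-1.5, -1]
p(-1.25) = 0.6875 > 0, so the root lies in [-1.25, -1]
p(-1.125) = -0.203125 < 0, so the root lies in [-1.25, -1.125]

-0.2031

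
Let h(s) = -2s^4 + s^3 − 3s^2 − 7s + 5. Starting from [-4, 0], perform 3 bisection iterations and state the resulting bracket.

[-1.5, -1]

h(-2) = -33 < 0, so the root lies in [-2, 0]
h(-1) = 6 > 0, so the root lies in [-2, -1]
h(-1.5) = -4.75 < 0, so the root lies in [-1.5, -1]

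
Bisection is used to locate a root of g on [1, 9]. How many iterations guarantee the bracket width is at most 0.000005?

Width after n steps is 8/2^n. Need 2^n ≥ 8/0.000005 = 1600000.
2^20 = 1048576 < 1600000 ≤ 2^21 = 2097152, so n = 21.

21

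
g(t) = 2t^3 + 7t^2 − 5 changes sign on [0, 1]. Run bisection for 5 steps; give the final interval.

[0.75, 0.78125]

g(0.5) = -3 < 0, so the root lies in [0.5, 1]
g(0.75) = -0.21875 < 0, so the root lies in [0.75, 1]
g(0.875) = 1.699219 > 0, so the root lies in [0.75, 0.875]
g(0.8125) = 0.6938 > 0, so the root lies in [0.75, 0.8125]
g(0.78125) = 0.2261 > 0, so the root lies in [0.75, 0.78125]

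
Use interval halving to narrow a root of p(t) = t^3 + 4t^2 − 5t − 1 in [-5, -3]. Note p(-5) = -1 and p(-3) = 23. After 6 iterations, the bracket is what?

p(-4) = 19 > 0, so the root lies in [-5, -4]
p(-4.5) = 11.375 > 0, so the root lies in [-5, -4.5]
p(-4.75) = 5.828125 > 0, so the root lies in [-5, -4.75]
p(-4.875) = 2.5801 > 0, so the root lies in [-5, -4.875]
p(-4.9375) = 0.8323 > 0, so the root lies in [-5, -4.9375]
p(-4.96875) = -0.0732 < 0, so the root lies in [-4.96875, -4.9375]

[-4.96875, -4.9375]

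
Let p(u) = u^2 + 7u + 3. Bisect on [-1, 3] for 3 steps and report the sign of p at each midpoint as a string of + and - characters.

++-

m = 1, p(m) = 11 (+); new bracket [-1, 1]
m = 0, p(m) = 3 (+); new bracket [-1, 0]
m = -0.5, p(m) = -0.25 (−); new bracket [-0.5, 0]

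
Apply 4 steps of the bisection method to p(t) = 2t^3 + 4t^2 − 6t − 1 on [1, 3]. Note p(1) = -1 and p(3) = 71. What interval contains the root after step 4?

midpoint 2: p = 19 > 0 → [1, 2]
midpoint 1.5: p = 5.75 > 0 → [1, 1.5]
midpoint 1.25: p = 1.65625 > 0 → [1, 1.25]
midpoint 1.125: p = 0.1602 > 0 → [1, 1.125]

[1, 1.125]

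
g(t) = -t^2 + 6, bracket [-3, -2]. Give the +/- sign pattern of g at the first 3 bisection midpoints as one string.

-++

g(-2.5) = -0.25 < 0, so the root lies in [-2.5, -2]
g(-2.25) = 0.9375 > 0, so the root lies in [-2.5, -2.25]
g(-2.375) = 0.359375 > 0, so the root lies in [-2.5, -2.375]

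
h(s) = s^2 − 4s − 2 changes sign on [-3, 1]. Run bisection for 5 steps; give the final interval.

[-0.5, -0.375]

s = -1 gives h = 3, positive; keep [-1, 1]
s = 0 gives h = -2, negative; keep [-1, 0]
s = -0.5 gives h = 0.25, positive; keep [-0.5, 0]
s = -0.25 gives h = -0.9375, negative; keep [-0.5, -0.25]
s = -0.375 gives h = -0.3594, negative; keep [-0.5, -0.375]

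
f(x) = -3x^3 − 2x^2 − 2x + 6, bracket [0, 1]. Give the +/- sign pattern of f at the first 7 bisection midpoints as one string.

midpoint 0.5: f = 4.125 > 0 → [0.5, 1]
midpoint 0.75: f = 2.109375 > 0 → [0.75, 1]
midpoint 0.875: f = 0.708984 > 0 → [0.875, 1]
midpoint 0.9375: f = -0.1047 < 0 → [0.875, 0.9375]
midpoint 0.90625: f = 0.312 > 0 → [0.90625, 0.9375]
midpoint 0.921875: f = 0.1062 > 0 → [0.921875, 0.9375]
midpoint 0.9296875: f = 0.0013 > 0 → [0.9296875, 0.9375]

+++-+++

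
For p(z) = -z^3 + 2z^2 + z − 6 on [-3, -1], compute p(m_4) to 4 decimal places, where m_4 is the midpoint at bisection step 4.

midpoint -2: p = 8 > 0 → [-2, -1]
midpoint -1.5: p = 0.375 > 0 → [-1.5, -1]
midpoint -1.25: p = -2.171875 < 0 → [-1.5, -1.25]
midpoint -1.375: p = -0.9941 < 0 → [-1.5, -1.375]

-0.9941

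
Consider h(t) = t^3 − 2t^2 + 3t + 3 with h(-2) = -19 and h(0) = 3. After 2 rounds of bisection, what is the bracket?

[-1, -0.5]

t = -1 gives h = -3, negative; keep [-1, 0]
t = -0.5 gives h = 0.875, positive; keep [-1, -0.5]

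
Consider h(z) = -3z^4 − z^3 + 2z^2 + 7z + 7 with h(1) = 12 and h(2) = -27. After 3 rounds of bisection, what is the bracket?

m = 1.5, h(m) = 3.4375 (+); new bracket [1.5, 2]
m = 1.75, h(m) = -8.121094 (−); new bracket [1.5, 1.75]
m = 1.625, h(m) = -1.553467 (−); new bracket [1.5, 1.625]

[1.5, 1.625]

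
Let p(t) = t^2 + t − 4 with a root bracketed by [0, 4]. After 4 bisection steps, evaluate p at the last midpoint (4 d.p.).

0.8125

midpoint 2: p = 2 > 0 → [0, 2]
midpoint 1: p = -2 < 0 → [1, 2]
midpoint 1.5: p = -0.25 < 0 → [1.5, 2]
midpoint 1.75: p = 0.8125 > 0 → [1.5, 1.75]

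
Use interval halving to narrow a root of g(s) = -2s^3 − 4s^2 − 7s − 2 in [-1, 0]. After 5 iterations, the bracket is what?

g(-0.5) = 0.75 > 0, so the root lies in [-0.5, 0]
g(-0.25) = -0.46875 < 0, so the root lies in [-0.5, -0.25]
g(-0.375) = 0.167969 > 0, so the root lies in [-0.375, -0.25]
g(-0.3125) = -0.1421 < 0, so the root lies in [-0.375, -0.3125]
g(-0.34375) = 0.0148 > 0, so the root lies in [-0.34375, -0.3125]

[-0.34375, -0.3125]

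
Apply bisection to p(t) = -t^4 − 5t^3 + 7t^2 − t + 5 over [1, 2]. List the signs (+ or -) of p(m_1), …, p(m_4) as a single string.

t = 1.5 gives p = -2.6875, negative; keep [1, 1.5]
t = 1.25 gives p = 2.480469, positive; keep [1.25, 1.5]
t = 1.375 gives p = 0.286865, positive; keep [1.375, 1.5]
t = 1.4375 gives p = -1.095, negative; keep [1.375, 1.4375]

-++-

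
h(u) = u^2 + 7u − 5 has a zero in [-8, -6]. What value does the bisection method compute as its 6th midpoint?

-7.65625

midpoint -7: h = -5 < 0 → [-8, -7]
midpoint -7.5: h = -1.25 < 0 → [-8, -7.5]
midpoint -7.75: h = 0.8125 > 0 → [-7.75, -7.5]
midpoint -7.625: h = -0.2344 < 0 → [-7.75, -7.625]
midpoint -7.6875: h = 0.2852 > 0 → [-7.6875, -7.625]
midpoint -7.65625: h = 0.0244 > 0 → [-7.65625, -7.625]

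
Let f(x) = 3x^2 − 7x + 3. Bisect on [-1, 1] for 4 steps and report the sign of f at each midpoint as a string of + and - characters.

++--

x = 0 gives f = 3, positive; keep [0, 1]
x = 0.5 gives f = 0.25, positive; keep [0.5, 1]
x = 0.75 gives f = -0.5625, negative; keep [0.5, 0.75]
x = 0.625 gives f = -0.2031, negative; keep [0.5, 0.625]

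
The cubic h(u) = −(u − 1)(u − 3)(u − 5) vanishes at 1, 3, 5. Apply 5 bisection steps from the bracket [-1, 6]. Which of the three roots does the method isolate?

1

u = 2.5 gives h = -1.875, negative; keep [-1, 2.5]
u = 0.75 gives h = 2.390625, positive; keep [0.75, 2.5]
u = 1.625 gives h = -2.900391, negative; keep [0.75, 1.625]
u = 1.1875 gives h = -1.2957, negative; keep [0.75, 1.1875]
u = 0.96875 gives h = 0.2559, positive; keep [0.96875, 1.1875]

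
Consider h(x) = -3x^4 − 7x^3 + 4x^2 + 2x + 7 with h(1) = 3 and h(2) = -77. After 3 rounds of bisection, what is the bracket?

[1, 1.125]

m = 1.5, h(m) = -19.8125 (−); new bracket [1, 1.5]
m = 1.25, h(m) = -5.246094 (−); new bracket [1, 1.25]
m = 1.125, h(m) = -0.459717 (−); new bracket [1, 1.125]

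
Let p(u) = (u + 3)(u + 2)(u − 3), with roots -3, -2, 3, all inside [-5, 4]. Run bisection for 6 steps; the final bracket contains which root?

u = -0.5 gives p = -13.125, negative; keep [-0.5, 4]
u = 1.75 gives p = -22.265625, negative; keep [1.75, 4]
u = 2.875 gives p = -3.580078, negative; keep [2.875, 4]
u = 3.4375 gives p = 15.3142, positive; keep [2.875, 3.4375]
u = 3.15625 gives p = 4.9599, positive; keep [2.875, 3.15625]
u = 3.015625 gives p = 0.4714, positive; keep [2.875, 3.015625]

3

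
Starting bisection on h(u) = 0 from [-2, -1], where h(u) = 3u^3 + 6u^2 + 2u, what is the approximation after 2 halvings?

h(-1.5) = 0.375 > 0, so the root lies in [-2, -1.5]
h(-1.75) = -1.203125 < 0, so the root lies in [-1.75, -1.5]

-1.75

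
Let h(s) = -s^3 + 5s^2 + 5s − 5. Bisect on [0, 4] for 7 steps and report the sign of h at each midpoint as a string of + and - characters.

midpoint 2: h = 17 > 0 → [0, 2]
midpoint 1: h = 4 > 0 → [0, 1]
midpoint 0.5: h = -1.375 < 0 → [0.5, 1]
midpoint 0.75: h = 1.1406 > 0 → [0.5, 0.75]
midpoint 0.625: h = -0.166 < 0 → [0.625, 0.75]
midpoint 0.6875: h = 0.4758 > 0 → [0.625, 0.6875]
midpoint 0.65625: h = 0.1519 > 0 → [0.625, 0.65625]

++-+-++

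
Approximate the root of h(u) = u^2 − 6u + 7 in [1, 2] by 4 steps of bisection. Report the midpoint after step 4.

1.5625

h(1.5) = 0.25 > 0, so the root lies in [1.5, 2]
h(1.75) = -0.4375 < 0, so the root lies in [1.5, 1.75]
h(1.625) = -0.109375 < 0, so the root lies in [1.5, 1.625]
h(1.5625) = 0.0664 > 0, so the root lies in [1.5625, 1.625]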